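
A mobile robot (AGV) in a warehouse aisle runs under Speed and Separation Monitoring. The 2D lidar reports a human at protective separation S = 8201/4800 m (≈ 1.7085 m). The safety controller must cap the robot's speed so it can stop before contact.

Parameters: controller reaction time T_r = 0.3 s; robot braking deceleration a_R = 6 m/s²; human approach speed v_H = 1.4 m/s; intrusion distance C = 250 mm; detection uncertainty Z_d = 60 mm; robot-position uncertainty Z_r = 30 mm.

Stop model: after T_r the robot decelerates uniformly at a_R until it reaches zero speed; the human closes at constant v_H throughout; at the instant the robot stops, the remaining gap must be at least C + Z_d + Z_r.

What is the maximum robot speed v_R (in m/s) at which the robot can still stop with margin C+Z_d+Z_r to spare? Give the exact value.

v_R_max = 29/20 m/s = 1.4500 m/s

at the boundary: (1/12)·v² + (8/15)·v + (-4553/4800) = 0
  disc = (8/15)² − 4·(1/12)·(-4553/4800) = 961/1600 ; √disc = 31/40
  v_R = (−(8/15) + 31/40) / (2·(1/12)) = 29/20 m/s
check:
T_s = v_R/a_R = (29/20)/6 = 0.2417 s
reaction-phase robot travel = 1.4500·0.3000 = 0.4350 m
robot under decel: 1.4500²/(2·6.0000) = 0.1752 m
human closes 1.4000·0.5417 = 0.7583 m
C+Z_d+Z_r = 0.2500+0.0600+0.0300 = 0.3400 m
sum ≈ 0.4350+0.1752+0.7583+0.3400 ≈ 1.7085 m = S ✓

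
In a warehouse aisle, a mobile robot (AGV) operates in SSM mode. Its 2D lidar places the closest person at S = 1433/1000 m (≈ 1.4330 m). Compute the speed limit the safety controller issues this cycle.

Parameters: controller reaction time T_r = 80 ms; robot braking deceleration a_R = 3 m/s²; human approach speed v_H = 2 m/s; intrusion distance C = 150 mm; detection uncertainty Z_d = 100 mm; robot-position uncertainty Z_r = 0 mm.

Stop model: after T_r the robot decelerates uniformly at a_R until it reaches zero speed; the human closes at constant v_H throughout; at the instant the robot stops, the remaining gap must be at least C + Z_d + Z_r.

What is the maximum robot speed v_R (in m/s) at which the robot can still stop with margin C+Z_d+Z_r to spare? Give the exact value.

v_R_max = 11/10 m/s = 1.1000 m/s

at the boundary: (1/6)·v² + (56/75)·v + (-1023/1000) = 0
  disc = (56/75)² − 4·(1/6)·(-1023/1000) = 27889/22500 ; √disc = 167/150
  v_R = (−(56/75) + 167/150) / (2·(1/6)) = 11/10 m/s
check:
T_s = v_R/a_R = (11/10)/3 = 0.3667 s
reaction-phase robot travel = 1.1000·0.0800 = 0.0880 m
robot under decel: 1.1000²/(2·3.0000) = 0.2017 m
human closes 2.0000·0.4467 = 0.8933 m
residual clearance needed = 0.1500+0.1000+0.0000 = 0.2500 m
sum ≈ 0.0880+0.2017+0.8933+0.2500 ≈ 1.4330 m = S ✓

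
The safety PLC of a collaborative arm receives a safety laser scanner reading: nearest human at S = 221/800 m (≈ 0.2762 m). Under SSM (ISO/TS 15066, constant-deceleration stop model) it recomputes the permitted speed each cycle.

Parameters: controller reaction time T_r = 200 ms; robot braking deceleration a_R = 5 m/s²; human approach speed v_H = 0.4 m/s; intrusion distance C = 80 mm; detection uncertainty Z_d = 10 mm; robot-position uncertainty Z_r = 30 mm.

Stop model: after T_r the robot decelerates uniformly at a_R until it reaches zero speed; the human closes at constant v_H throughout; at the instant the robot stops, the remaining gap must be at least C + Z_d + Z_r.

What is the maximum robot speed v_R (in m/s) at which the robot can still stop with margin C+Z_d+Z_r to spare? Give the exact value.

at the boundary: (1/10)·v² + (7/25)·v + (-61/800) = 0
  disc = (7/25)² − 4·(1/10)·(-61/800) = 1089/10000 ; √disc = 33/100
  v_R = (−(7/25) + 33/100) / (2·(1/10)) = 1/4 m/s
check:
stop time T_s = (1/4)/5 = 0.0500 s
robot in T_r: 0.2500·0.2000 = 0.0500 m
braking distance = 0.2500²/(2·5.0000) = 0.0063 m
person approaches 0.4000·(0.2000+0.0500) = 0.1000 m
C+Z_d+Z_r = 0.0800+0.0100+0.0300 = 0.1200 m
sum ≈ 0.0500+0.0063+0.1000+0.1200 ≈ 0.2762 m = S ✓

v_R_max = 1/4 m/s = 0.2500 m/s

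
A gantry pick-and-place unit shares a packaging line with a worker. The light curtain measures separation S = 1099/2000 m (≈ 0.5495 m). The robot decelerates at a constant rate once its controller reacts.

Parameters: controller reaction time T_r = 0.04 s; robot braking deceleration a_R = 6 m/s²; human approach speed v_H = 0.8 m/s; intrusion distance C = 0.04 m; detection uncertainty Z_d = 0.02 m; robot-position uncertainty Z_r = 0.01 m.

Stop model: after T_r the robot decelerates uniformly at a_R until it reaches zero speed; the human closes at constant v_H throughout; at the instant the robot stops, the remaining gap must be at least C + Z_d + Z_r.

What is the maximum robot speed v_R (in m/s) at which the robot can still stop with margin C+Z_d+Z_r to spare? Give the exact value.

quadratic (1/12)·v² + (13/75)·v + (-179/400) = 0
  disc = (13/75)² − 4·(1/12)·(-179/400) = 16129/90000 ; √disc = 127/300
  v_R = (−(13/75) + 127/300) / (2·(1/12)) = 3/2 m/s
check:
braking lasts T_s = (3/2)/6 = 0.2500 s
robot covers v_R·T_r = 1.5000·0.0400 = 0.0600 m before braking
robot under decel: 1.5000²/(2·6.0000) = 0.1875 m
human over T_r+T_s: 0.8000·(0.0400+0.2500) = 0.2320 m
margins: 0.0400+0.0200+0.0100 = 0.0700 m
sum ≈ 0.0600+0.1875+0.2320+0.0700 ≈ 0.5495 m = S ✓

v_R_max = 3/2 m/s = 1.5000 m/s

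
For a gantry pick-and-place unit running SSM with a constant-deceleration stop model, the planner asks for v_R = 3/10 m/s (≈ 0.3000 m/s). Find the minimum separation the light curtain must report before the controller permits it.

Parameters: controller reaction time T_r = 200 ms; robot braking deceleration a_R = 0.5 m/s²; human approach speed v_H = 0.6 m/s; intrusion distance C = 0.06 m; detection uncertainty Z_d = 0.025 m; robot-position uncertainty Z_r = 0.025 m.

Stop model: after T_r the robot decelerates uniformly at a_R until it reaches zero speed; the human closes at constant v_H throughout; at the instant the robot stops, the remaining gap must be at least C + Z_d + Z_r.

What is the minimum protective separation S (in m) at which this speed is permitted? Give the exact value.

T_s = v_R/a_R = (3/10)/(1/2) = 0.6000 s
robot covers v_R·T_r = 0.3000·0.2000 = 0.0600 m before braking
robot covers 0.3000·0.6000 − ½·0.5000·0.6000² = 0.0900 m while stopping
person approaches 0.6000·(0.2000+0.6000) = 0.4800 m
C+Z_d+Z_r = 0.0600+0.0250+0.0250 = 0.1100 m
S_min ≈ 0.0600+0.0900+0.4800+0.1100  ⇒  S_min = 37/50 m

S_min = 37/50 m = 0.7400 m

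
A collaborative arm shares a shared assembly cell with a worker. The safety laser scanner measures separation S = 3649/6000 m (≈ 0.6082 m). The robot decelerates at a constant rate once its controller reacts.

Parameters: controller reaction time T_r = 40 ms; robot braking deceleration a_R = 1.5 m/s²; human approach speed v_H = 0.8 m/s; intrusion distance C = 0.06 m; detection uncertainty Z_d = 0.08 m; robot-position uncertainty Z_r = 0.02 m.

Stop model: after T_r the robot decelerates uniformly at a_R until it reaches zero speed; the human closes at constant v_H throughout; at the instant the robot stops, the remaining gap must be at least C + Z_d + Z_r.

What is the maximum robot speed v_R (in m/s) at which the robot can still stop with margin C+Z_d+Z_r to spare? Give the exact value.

v_R_max = 11/20 m/s = 0.5500 m/s

at the boundary: (1/3)·v² + (43/75)·v + (-2497/6000) = 0
  disc = (43/75)² − 4·(1/3)·(-2497/6000) = 2209/2500 ; √disc = 47/50
  v_R = (−(43/75) + 47/50) / (2·(1/3)) = 11/20 m/s
check:
braking lasts T_s = (11/20)/(3/2) = 0.3667 s
reaction-phase robot travel = 0.5500·0.0400 = 0.0220 m
braking distance = 0.5500²/(2·1.5000) = 0.1008 m
human over T_r+T_s: 0.8000·(0.0400+0.3667) = 0.3253 m
residual clearance needed = 0.0600+0.0800+0.0200 = 0.1600 m
sum ≈ 0.0220+0.1008+0.3253+0.1600 ≈ 0.6082 m = S ✓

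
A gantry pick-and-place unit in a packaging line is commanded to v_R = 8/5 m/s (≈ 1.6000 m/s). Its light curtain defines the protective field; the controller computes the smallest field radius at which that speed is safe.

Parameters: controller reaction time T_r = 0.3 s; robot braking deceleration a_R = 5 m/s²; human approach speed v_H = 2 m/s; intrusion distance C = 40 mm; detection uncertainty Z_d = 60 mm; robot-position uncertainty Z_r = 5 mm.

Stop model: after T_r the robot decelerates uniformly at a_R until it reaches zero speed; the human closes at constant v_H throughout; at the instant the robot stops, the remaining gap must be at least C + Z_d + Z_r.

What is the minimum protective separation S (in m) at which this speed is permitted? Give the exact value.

T_s = v_R/a_R = (8/5)/5 = 0.3200 s
reaction-phase robot travel = 1.6000·0.3000 = 0.4800 m
robot covers 1.6000·0.3200 − ½·5.0000·0.3200² = 0.2560 m while stopping
human closes 2.0000·0.6200 = 1.2400 m
residual clearance needed = 0.0400+0.0600+0.0050 = 0.1050 m
S_min ≈ 0.4800+0.2560+1.2400+0.1050  ⇒  S_min = 2081/1000 m

S_min = 2081/1000 m = 2.0810 m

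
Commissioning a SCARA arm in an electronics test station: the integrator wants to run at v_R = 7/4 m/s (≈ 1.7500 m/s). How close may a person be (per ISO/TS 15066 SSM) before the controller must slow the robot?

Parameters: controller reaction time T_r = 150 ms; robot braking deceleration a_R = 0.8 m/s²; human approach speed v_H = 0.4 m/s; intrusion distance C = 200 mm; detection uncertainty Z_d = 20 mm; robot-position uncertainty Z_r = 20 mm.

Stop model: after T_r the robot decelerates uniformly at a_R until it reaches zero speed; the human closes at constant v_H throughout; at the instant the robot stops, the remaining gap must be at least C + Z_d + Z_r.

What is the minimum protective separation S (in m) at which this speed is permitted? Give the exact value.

stop time T_s = (7/4)/(4/5) = 2.1875 s
reaction-phase robot travel = 1.7500·0.1500 = 0.2625 m
robot under decel: 1.7500²/(2·0.8000) = 1.9141 m
human closes 0.4000·2.3375 = 0.9350 m
C+Z_d+Z_r = 0.2000+0.0200+0.0200 = 0.2400 m
S_min ≈ 0.2625+1.9141+0.9350+0.2400  ⇒  S_min = 429/128 m

S_min = 429/128 m = 3.3516 m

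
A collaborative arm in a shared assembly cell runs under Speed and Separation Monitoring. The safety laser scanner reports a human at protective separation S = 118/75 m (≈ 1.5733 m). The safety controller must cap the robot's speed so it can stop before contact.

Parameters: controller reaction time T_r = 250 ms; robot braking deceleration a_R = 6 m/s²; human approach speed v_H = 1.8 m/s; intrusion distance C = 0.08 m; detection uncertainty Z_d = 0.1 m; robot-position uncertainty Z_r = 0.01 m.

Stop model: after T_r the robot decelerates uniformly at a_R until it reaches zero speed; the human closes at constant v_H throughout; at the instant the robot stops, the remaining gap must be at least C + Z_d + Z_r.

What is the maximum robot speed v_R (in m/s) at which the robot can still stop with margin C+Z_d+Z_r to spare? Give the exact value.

v_R_max = 7/5 m/s = 1.4000 m/s

at the boundary: (1/12)·v² + (11/20)·v + (-14/15) = 0
  disc = (11/20)² − 4·(1/12)·(-14/15) = 2209/3600 ; √disc = 47/60
  v_R = (−(11/20) + 47/60) / (2·(1/12)) = 7/5 m/s
check:
stop time T_s = (7/5)/6 = 0.2333 s
reaction-phase robot travel = 1.4000·0.2500 = 0.3500 m
robot covers 1.4000·0.2333 − ½·6.0000·0.2333² = 0.1633 m while stopping
person approaches 1.8000·(0.2500+0.2333) = 0.8700 m
C+Z_d+Z_r = 0.0800+0.1000+0.0100 = 0.1900 m
sum ≈ 0.3500+0.1633+0.8700+0.1900 ≈ 1.5733 m = S ✓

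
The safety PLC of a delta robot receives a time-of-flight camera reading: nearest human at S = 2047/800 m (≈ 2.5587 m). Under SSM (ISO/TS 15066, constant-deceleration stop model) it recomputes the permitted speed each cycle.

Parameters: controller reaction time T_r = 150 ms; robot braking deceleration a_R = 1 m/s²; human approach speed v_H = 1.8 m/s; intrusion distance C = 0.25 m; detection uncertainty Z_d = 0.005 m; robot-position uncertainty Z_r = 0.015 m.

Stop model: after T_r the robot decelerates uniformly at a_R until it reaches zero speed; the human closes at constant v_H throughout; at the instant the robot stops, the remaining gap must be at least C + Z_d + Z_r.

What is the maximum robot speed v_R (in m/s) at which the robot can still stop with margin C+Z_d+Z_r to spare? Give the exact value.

v_R_max = 17/20 m/s = 0.8500 m/s

collect terms ⇒ (1/2)·v_R² + (39/20)·v_R + (-323/160) = 0
  disc = (39/20)² − 4·(1/2)·(-323/160) = 196/25 ; √disc = 14/5
  v_R = (−(39/20) + 14/5) / (2·(1/2)) = 17/20 m/s
check:
braking lasts T_s = (17/20)/1 = 0.8500 s
robot in T_r: 0.8500·0.1500 = 0.1275 m
robot covers 0.8500·0.8500 − ½·1.0000·0.8500² = 0.3613 m while stopping
person approaches 1.8000·(0.1500+0.8500) = 1.8000 m
C+Z_d+Z_r = 0.2500+0.0050+0.0150 = 0.2700 m
sum ≈ 0.1275+0.3613+1.8000+0.2700 ≈ 2.5587 m = S ✓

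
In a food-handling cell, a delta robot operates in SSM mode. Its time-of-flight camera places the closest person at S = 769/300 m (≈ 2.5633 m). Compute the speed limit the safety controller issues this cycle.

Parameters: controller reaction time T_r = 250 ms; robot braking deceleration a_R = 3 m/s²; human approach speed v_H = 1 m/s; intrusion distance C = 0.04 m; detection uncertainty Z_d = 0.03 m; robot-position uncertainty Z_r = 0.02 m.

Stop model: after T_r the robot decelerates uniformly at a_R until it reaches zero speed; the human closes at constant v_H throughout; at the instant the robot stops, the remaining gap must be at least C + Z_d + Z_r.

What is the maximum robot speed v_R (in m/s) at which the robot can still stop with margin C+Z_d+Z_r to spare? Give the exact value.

at the boundary: (1/6)·v² + (7/12)·v + (-667/300) = 0
  disc = (7/12)² − 4·(1/6)·(-667/300) = 729/400 ; √disc = 27/20
  v_R = (−(7/12) + 27/20) / (2·(1/6)) = 23/10 m/s
check:
T_s = v_R/a_R = (23/10)/3 = 0.7667 s
robot covers v_R·T_r = 2.3000·0.2500 = 0.5750 m before braking
robot under decel: 2.3000²/(2·3.0000) = 0.8817 m
human over T_r+T_s: 1.0000·(0.2500+0.7667) = 1.0167 m
margins: 0.0400+0.0300+0.0200 = 0.0900 m
sum ≈ 0.5750+0.8817+1.0167+0.0900 ≈ 2.5633 m = S ✓

v_R_max = 23/10 m/s = 2.3000 m/s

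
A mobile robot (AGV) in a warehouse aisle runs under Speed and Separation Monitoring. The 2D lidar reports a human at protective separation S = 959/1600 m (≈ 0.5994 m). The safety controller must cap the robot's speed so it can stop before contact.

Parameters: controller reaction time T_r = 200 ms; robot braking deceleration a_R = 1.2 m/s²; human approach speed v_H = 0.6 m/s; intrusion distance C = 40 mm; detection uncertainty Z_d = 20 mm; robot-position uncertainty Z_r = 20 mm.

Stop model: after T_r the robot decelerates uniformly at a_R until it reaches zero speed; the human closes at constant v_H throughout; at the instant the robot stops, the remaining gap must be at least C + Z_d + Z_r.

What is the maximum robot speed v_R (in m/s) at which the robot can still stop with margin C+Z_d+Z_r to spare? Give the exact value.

v_R_max = 9/20 m/s = 0.4500 m/s

at the boundary: (5/12)·v² + (7/10)·v + (-639/1600) = 0
  disc = (7/10)² − 4·(5/12)·(-639/1600) = 1849/1600 ; √disc = 43/40
  v_R = (−(7/10) + 43/40) / (2·(5/12)) = 9/20 m/s
check:
T_s = v_R/a_R = (9/20)/(6/5) = 0.3750 s
robot in T_r: 0.4500·0.2000 = 0.0900 m
robot covers 0.4500·0.3750 − ½·1.2000·0.3750² = 0.0844 m while stopping
human closes 0.6000·0.5750 = 0.3450 m
residual clearance needed = 0.0400+0.0200+0.0200 = 0.0800 m
sum ≈ 0.0900+0.0844+0.3450+0.0800 ≈ 0.5994 m = S ✓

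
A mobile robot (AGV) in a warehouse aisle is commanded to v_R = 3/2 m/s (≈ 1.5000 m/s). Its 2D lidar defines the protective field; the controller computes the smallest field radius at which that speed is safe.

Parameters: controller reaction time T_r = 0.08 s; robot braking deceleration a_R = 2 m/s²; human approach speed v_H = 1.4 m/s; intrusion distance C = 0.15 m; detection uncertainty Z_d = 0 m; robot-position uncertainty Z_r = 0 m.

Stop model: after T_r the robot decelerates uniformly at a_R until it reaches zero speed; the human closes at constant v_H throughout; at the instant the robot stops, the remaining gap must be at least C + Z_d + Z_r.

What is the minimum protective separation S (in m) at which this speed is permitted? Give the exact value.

S_min = 3989/2000 m = 1.9945 m

T_s = v_R/a_R = (3/2)/2 = 0.7500 s
reaction-phase robot travel = 1.5000·0.0800 = 0.1200 m
robot under decel: 1.5000²/(2·2.0000) = 0.5625 m
human over T_r+T_s: 1.4000·(0.0800+0.7500) = 1.1620 m
margins: 0.1500+0.0000+0.0000 = 0.1500 m
S_min ≈ 0.1200+0.5625+1.1620+0.1500  ⇒  S_min = 3989/2000 m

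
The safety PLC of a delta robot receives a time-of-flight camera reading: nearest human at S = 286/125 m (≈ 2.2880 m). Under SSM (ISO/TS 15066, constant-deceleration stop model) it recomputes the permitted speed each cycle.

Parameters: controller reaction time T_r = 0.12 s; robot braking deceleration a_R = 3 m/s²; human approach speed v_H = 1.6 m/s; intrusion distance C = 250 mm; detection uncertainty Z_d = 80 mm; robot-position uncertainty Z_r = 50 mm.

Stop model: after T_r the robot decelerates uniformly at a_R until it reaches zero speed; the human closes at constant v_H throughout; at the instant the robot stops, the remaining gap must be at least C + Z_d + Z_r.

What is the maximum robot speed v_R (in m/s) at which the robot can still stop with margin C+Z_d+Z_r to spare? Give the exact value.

v_R_max = 9/5 m/s = 1.8000 m/s

collect terms ⇒ (1/6)·v_R² + (49/75)·v_R + (-429/250) = 0
  disc = (49/75)² − 4·(1/6)·(-429/250) = 8836/5625 ; √disc = 94/75
  v_R = (−(49/75) + 94/75) / (2·(1/6)) = 9/5 m/s
check:
braking lasts T_s = (9/5)/3 = 0.6000 s
robot covers v_R·T_r = 1.8000·0.1200 = 0.2160 m before braking
robot under decel: 1.8000²/(2·3.0000) = 0.5400 m
human over T_r+T_s: 1.6000·(0.1200+0.6000) = 1.1520 m
C+Z_d+Z_r = 0.2500+0.0800+0.0500 = 0.3800 m
sum ≈ 0.2160+0.5400+1.1520+0.3800 ≈ 2.2880 m = S ✓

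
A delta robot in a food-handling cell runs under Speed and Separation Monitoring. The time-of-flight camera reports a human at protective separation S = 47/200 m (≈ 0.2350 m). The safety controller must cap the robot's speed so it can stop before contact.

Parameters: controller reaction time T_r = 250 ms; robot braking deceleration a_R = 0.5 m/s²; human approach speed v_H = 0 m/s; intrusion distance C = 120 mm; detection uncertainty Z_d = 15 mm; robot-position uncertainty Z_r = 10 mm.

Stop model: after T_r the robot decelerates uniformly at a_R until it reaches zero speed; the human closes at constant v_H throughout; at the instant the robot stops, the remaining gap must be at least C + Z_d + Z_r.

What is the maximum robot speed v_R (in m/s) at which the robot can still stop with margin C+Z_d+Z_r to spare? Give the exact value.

quadratic (1)·v² + (1/4)·v + (-9/100) = 0
  disc = (1/4)² − 4·(1)·(-9/100) = 169/400 ; √disc = 13/20
  v_R = (−(1/4) + 13/20) / (2·(1)) = 1/5 m/s
check:
braking lasts T_s = (1/5)/(1/2) = 0.4000 s
robot covers v_R·T_r = 0.2000·0.2500 = 0.0500 m before braking
braking distance = 0.2000²/(2·0.5000) = 0.0400 m
person approaches 0.0000·(0.2500+0.4000) = 0.0000 m
residual clearance needed = 0.1200+0.0150+0.0100 = 0.1450 m
sum ≈ 0.0500+0.0400+0.0000+0.1450 ≈ 0.2350 m = S ✓

v_R_max = 1/5 m/s = 0.2000 m/s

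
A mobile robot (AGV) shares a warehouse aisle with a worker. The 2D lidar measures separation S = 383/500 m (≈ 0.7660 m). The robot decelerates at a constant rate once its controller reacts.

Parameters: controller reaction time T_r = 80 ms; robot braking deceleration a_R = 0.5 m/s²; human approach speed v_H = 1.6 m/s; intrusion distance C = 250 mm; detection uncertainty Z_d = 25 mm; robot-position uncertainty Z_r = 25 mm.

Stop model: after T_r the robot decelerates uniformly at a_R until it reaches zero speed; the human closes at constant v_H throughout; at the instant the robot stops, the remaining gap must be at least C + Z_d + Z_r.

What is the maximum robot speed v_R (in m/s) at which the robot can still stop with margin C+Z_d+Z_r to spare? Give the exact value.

quadratic (1)·v² + (82/25)·v + (-169/500) = 0
  disc = (82/25)² − 4·(1)·(-169/500) = 7569/625 ; √disc = 87/25
  v_R = (−(82/25) + 87/25) / (2·(1)) = 1/10 m/s
check:
braking lasts T_s = (1/10)/(1/2) = 0.2000 s
robot covers v_R·T_r = 0.1000·0.0800 = 0.0080 m before braking
braking distance = 0.1000²/(2·0.5000) = 0.0100 m
human closes 1.6000·0.2800 = 0.4480 m
C+Z_d+Z_r = 0.2500+0.0250+0.0250 = 0.3000 m
sum ≈ 0.0080+0.0100+0.4480+0.3000 ≈ 0.7660 m = S ✓

v_R_max = 1/10 m/s = 0.1000 m/s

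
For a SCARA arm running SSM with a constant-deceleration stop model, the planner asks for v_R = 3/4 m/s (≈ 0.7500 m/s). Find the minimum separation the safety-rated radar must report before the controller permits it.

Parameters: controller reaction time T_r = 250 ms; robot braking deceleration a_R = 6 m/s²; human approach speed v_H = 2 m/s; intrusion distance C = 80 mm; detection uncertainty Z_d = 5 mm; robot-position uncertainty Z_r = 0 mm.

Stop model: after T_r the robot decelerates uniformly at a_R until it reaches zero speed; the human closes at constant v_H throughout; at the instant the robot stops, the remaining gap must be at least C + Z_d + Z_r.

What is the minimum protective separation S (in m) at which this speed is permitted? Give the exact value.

braking lasts T_s = (3/4)/6 = 0.1250 s
robot covers v_R·T_r = 0.7500·0.2500 = 0.1875 m before braking
braking distance = 0.7500²/(2·6.0000) = 0.0469 m
person approaches 2.0000·(0.2500+0.1250) = 0.7500 m
C+Z_d+Z_r = 0.0800+0.0050+0.0000 = 0.0850 m
S_min ≈ 0.1875+0.0469+0.7500+0.0850  ⇒  S_min = 1711/1600 m

S_min = 1711/1600 m = 1.0694 m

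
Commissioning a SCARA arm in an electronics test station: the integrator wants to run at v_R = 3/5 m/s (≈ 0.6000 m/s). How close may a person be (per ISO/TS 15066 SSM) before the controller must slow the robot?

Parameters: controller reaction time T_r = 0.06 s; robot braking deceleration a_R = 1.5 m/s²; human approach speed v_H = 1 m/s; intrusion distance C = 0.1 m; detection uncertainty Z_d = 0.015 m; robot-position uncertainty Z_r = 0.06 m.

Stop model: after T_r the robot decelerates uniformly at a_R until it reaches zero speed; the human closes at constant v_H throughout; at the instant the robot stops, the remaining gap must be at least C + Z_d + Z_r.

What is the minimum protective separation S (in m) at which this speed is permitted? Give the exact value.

T_s = v_R/a_R = (3/5)/(3/2) = 0.4000 s
robot in T_r: 0.6000·0.0600 = 0.0360 m
robot covers 0.6000·0.4000 − ½·1.5000·0.4000² = 0.1200 m while stopping
human over T_r+T_s: 1.0000·(0.0600+0.4000) = 0.4600 m
margins: 0.1000+0.0150+0.0600 = 0.1750 m
S_min ≈ 0.0360+0.1200+0.4600+0.1750  ⇒  S_min = 791/1000 m

S_min = 791/1000 m = 0.7910 m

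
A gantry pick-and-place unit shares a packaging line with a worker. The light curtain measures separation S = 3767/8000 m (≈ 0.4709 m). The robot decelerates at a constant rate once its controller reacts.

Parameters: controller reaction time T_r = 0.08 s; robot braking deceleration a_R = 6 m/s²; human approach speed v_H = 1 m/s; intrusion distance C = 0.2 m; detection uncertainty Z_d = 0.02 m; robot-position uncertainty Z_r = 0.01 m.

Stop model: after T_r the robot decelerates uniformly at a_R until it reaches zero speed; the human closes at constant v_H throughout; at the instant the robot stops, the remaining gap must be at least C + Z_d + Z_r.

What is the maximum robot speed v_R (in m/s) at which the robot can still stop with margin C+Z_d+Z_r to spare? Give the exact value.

collect terms ⇒ (1/12)·v_R² + (37/150)·v_R + (-1287/8000) = 0
  disc = (37/150)² − 4·(1/12)·(-1287/8000) = 41209/360000 ; √disc = 203/600
  v_R = (−(37/150) + 203/600) / (2·(1/12)) = 11/20 m/s
check:
stop time T_s = (11/20)/6 = 0.0917 s
robot covers v_R·T_r = 0.5500·0.0800 = 0.0440 m before braking
braking distance = 0.5500²/(2·6.0000) = 0.0252 m
human over T_r+T_s: 1.0000·(0.0800+0.0917) = 0.1717 m
C+Z_d+Z_r = 0.2000+0.0200+0.0100 = 0.2300 m
sum ≈ 0.0440+0.0252+0.1717+0.2300 ≈ 0.4709 m = S ✓

v_R_max = 11/20 m/s = 0.5500 m/s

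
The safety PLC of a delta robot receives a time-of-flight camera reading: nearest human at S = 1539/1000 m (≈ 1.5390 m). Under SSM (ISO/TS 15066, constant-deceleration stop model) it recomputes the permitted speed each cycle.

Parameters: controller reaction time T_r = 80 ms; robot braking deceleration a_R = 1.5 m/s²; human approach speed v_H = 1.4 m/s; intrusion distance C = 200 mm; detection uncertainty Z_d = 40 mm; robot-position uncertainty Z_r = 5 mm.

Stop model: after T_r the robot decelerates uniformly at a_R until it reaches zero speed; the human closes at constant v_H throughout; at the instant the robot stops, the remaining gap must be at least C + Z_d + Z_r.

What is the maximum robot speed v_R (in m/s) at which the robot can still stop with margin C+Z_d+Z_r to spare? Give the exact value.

at the boundary: (1/3)·v² + (76/75)·v + (-591/500) = 0
  disc = (76/75)² − 4·(1/3)·(-591/500) = 14641/5625 ; √disc = 121/75
  v_R = (−(76/75) + 121/75) / (2·(1/3)) = 9/10 m/s
check:
stop time T_s = (9/10)/(3/2) = 0.6000 s
robot in T_r: 0.9000·0.0800 = 0.0720 m
braking distance = 0.9000²/(2·1.5000) = 0.2700 m
person approaches 1.4000·(0.0800+0.6000) = 0.9520 m
residual clearance needed = 0.2000+0.0400+0.0050 = 0.2450 m
sum ≈ 0.0720+0.2700+0.9520+0.2450 ≈ 1.5390 m = S ✓

v_R_max = 9/10 m/s = 0.9000 m/s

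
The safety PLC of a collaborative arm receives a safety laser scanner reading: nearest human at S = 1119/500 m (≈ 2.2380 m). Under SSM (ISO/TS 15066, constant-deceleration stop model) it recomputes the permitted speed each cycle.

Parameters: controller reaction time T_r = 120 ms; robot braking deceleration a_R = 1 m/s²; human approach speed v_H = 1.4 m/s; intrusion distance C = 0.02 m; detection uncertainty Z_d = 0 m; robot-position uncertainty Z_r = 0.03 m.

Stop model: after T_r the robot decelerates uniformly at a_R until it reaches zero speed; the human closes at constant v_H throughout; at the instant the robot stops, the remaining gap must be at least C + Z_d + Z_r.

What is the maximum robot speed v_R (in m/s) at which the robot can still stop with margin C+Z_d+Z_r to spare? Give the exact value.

collect terms ⇒ (1/2)·v_R² + (38/25)·v_R + (-101/50) = 0
  disc = (38/25)² − 4·(1/2)·(-101/50) = 3969/625 ; √disc = 63/25
  v_R = (−(38/25) + 63/25) / (2·(1/2)) = 1 m/s
check:
braking lasts T_s = 1/1 = 1.0000 s
robot in T_r: 1.0000·0.1200 = 0.1200 m
robot under decel: 1.0000²/(2·1.0000) = 0.5000 m
human over T_r+T_s: 1.4000·(0.1200+1.0000) = 1.5680 m
margins: 0.0200+0.0000+0.0300 = 0.0500 m
sum ≈ 0.1200+0.5000+1.5680+0.0500 ≈ 2.2380 m = S ✓

v_R_max = 1 m/s = 1.0000 m/s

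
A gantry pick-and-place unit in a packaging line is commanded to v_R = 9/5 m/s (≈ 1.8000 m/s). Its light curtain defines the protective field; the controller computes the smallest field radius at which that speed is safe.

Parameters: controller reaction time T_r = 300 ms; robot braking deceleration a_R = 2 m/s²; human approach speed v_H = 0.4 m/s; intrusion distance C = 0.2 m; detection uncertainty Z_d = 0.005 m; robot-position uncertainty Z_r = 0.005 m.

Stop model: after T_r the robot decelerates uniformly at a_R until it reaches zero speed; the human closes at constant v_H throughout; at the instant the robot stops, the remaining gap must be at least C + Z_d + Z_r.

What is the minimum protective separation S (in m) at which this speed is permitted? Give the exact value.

S_min = 51/25 m = 2.0400 m

braking lasts T_s = (9/5)/2 = 0.9000 s
robot covers v_R·T_r = 1.8000·0.3000 = 0.5400 m before braking
robot covers 1.8000·0.9000 − ½·2.0000·0.9000² = 0.8100 m while stopping
human over T_r+T_s: 0.4000·(0.3000+0.9000) = 0.4800 m
C+Z_d+Z_r = 0.2000+0.0050+0.0050 = 0.2100 m
S_min ≈ 0.5400+0.8100+0.4800+0.2100  ⇒  S_min = 51/25 m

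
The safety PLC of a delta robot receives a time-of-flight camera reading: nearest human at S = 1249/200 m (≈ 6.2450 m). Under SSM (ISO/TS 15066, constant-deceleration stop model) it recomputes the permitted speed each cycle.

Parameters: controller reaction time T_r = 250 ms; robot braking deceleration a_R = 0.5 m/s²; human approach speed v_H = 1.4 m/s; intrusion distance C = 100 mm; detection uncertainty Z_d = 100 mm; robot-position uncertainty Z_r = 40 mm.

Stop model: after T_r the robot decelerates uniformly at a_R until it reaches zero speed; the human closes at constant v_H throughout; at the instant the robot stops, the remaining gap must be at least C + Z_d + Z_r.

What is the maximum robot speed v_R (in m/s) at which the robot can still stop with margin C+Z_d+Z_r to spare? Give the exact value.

quadratic (1)·v² + (61/20)·v + (-1131/200) = 0
  disc = (61/20)² − 4·(1)·(-1131/200) = 12769/400 ; √disc = 113/20
  v_R = (−(61/20) + 113/20) / (2·(1)) = 13/10 m/s
check:
stop time T_s = (13/10)/(1/2) = 2.6000 s
robot in T_r: 1.3000·0.2500 = 0.3250 m
braking distance = 1.3000²/(2·0.5000) = 1.6900 m
person approaches 1.4000·(0.2500+2.6000) = 3.9900 m
C+Z_d+Z_r = 0.1000+0.1000+0.0400 = 0.2400 m
sum ≈ 0.3250+1.6900+3.9900+0.2400 ≈ 6.2450 m = S ✓

v_R_max = 13/10 m/s = 1.3000 m/s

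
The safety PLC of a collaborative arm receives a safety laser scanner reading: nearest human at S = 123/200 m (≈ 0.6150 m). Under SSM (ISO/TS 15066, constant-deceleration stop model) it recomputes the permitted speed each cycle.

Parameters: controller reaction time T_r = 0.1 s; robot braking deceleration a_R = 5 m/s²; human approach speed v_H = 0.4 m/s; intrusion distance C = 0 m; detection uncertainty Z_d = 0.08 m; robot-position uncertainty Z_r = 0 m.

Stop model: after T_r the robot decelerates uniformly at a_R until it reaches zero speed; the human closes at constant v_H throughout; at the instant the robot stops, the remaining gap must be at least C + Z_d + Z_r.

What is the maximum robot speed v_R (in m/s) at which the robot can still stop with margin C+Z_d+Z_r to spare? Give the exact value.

v_R_max = 3/2 m/s = 1.5000 m/s

quadratic (1/10)·v² + (9/50)·v + (-99/200) = 0
  disc = (9/50)² − 4·(1/10)·(-99/200) = 144/625 ; √disc = 12/25
  v_R = (−(9/50) + 12/25) / (2·(1/10)) = 3/2 m/s
check:
T_s = v_R/a_R = (3/2)/5 = 0.3000 s
robot in T_r: 1.5000·0.1000 = 0.1500 m
robot covers 1.5000·0.3000 − ½·5.0000·0.3000² = 0.2250 m while stopping
human over T_r+T_s: 0.4000·(0.1000+0.3000) = 0.1600 m
margins: 0.0000+0.0800+0.0000 = 0.0800 m
sum ≈ 0.1500+0.2250+0.1600+0.0800 ≈ 0.6150 m = S ✓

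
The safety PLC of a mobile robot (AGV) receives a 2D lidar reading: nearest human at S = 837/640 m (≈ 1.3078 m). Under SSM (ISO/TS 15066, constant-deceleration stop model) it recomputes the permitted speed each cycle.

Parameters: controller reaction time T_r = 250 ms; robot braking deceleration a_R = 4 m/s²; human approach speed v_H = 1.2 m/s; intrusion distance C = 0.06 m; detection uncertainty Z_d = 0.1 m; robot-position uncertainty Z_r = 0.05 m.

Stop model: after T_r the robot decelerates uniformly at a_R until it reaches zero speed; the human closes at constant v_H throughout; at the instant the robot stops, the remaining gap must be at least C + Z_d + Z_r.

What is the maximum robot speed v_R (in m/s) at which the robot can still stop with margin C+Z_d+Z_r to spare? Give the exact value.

v_R_max = 23/20 m/s = 1.1500 m/s

at the boundary: (1/8)·v² + (11/20)·v + (-2553/3200) = 0
  disc = (11/20)² − 4·(1/8)·(-2553/3200) = 4489/6400 ; √disc = 67/80
  v_R = (−(11/20) + 67/80) / (2·(1/8)) = 23/20 m/s
check:
T_s = v_R/a_R = (23/20)/4 = 0.2875 s
robot in T_r: 1.1500·0.2500 = 0.2875 m
braking distance = 1.1500²/(2·4.0000) = 0.1653 m
human closes 1.2000·0.5375 = 0.6450 m
residual clearance needed = 0.0600+0.1000+0.0500 = 0.2100 m
sum ≈ 0.2875+0.1653+0.6450+0.2100 ≈ 1.3078 m = S ✓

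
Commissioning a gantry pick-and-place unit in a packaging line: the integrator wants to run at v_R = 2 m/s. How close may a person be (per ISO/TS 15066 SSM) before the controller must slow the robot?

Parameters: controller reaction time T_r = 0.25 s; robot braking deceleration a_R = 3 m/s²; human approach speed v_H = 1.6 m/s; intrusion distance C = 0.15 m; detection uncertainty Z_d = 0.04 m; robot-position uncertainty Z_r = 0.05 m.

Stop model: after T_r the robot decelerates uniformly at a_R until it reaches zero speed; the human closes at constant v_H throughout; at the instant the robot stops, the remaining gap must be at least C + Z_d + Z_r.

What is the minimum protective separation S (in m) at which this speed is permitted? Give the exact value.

braking lasts T_s = 2/3 = 0.6667 s
robot in T_r: 2.0000·0.2500 = 0.5000 m
robot under decel: 2.0000²/(2·3.0000) = 0.6667 m
person approaches 1.6000·(0.2500+0.6667) = 1.4667 m
residual clearance needed = 0.1500+0.0400+0.0500 = 0.2400 m
S_min ≈ 0.5000+0.6667+1.4667+0.2400  ⇒  S_min = 431/150 m

S_min = 431/150 m = 2.8733 m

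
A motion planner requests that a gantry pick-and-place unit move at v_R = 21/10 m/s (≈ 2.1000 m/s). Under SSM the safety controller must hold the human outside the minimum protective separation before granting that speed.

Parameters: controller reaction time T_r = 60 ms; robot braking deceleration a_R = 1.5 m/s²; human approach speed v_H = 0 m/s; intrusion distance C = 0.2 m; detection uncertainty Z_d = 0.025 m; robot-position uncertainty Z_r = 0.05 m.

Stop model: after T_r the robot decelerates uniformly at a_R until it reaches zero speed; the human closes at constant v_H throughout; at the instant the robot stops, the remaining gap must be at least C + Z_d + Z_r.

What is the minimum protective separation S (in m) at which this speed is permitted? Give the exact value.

braking lasts T_s = (21/10)/(3/2) = 1.4000 s
robot covers v_R·T_r = 2.1000·0.0600 = 0.1260 m before braking
robot under decel: 2.1000²/(2·1.5000) = 1.4700 m
human closes 0.0000·1.4600 = 0.0000 m
C+Z_d+Z_r = 0.2000+0.0250+0.0500 = 0.2750 m
S_min ≈ 0.1260+1.4700+0.0000+0.2750  ⇒  S_min = 1871/1000 m

S_min = 1871/1000 m = 1.8710 m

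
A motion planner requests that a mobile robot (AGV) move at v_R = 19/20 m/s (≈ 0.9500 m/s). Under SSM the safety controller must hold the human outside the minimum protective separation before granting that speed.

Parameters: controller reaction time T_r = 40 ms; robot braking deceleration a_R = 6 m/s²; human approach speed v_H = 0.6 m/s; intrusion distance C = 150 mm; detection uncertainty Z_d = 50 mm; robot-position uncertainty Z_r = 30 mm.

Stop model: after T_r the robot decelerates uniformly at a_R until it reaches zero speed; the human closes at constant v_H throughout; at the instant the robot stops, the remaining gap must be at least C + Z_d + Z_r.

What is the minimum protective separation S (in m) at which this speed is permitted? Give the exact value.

stop time T_s = (19/20)/6 = 0.1583 s
robot covers v_R·T_r = 0.9500·0.0400 = 0.0380 m before braking
braking distance = 0.9500²/(2·6.0000) = 0.0752 m
human closes 0.6000·0.1983 = 0.1190 m
residual clearance needed = 0.1500+0.0500+0.0300 = 0.2300 m
S_min ≈ 0.0380+0.0752+0.1190+0.2300  ⇒  S_min = 11093/24000 m

S_min = 11093/24000 m = 0.4622 m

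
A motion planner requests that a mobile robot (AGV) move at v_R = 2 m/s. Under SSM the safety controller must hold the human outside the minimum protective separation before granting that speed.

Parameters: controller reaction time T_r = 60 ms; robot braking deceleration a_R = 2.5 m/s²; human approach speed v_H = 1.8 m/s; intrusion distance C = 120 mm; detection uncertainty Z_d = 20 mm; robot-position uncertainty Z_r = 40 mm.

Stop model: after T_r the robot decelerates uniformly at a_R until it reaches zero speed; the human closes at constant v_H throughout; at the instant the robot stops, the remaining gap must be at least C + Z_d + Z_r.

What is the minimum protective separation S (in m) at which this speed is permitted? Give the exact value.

S_min = 331/125 m = 2.6480 m

T_s = v_R/a_R = 2/(5/2) = 0.8000 s
robot in T_r: 2.0000·0.0600 = 0.1200 m
braking distance = 2.0000²/(2·2.5000) = 0.8000 m
person approaches 1.8000·(0.0600+0.8000) = 1.5480 m
C+Z_d+Z_r = 0.1200+0.0200+0.0400 = 0.1800 m
S_min ≈ 0.1200+0.8000+1.5480+0.1800  ⇒  S_min = 331/125 m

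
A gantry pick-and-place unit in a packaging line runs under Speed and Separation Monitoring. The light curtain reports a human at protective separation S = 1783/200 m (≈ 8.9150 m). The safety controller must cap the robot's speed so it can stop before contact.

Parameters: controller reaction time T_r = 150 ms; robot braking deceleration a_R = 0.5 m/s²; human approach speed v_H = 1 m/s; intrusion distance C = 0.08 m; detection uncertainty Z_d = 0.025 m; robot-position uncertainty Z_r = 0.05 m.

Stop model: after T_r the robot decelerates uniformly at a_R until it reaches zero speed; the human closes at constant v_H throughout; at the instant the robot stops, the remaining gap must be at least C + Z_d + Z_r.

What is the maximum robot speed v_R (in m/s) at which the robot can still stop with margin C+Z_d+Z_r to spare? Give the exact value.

at the boundary: (1)·v² + (43/20)·v + (-861/100) = 0
  disc = (43/20)² − 4·(1)·(-861/100) = 625/16 ; √disc = 25/4
  v_R = (−(43/20) + 25/4) / (2·(1)) = 41/20 m/s
check:
stop time T_s = (41/20)/(1/2) = 4.1000 s
reaction-phase robot travel = 2.0500·0.1500 = 0.3075 m
braking distance = 2.0500²/(2·0.5000) = 4.2025 m
human closes 1.0000·4.2500 = 4.2500 m
C+Z_d+Z_r = 0.0800+0.0250+0.0500 = 0.1550 m
sum ≈ 0.3075+4.2025+4.2500+0.1550 ≈ 8.9150 m = S ✓

v_R_max = 41/20 m/s = 2.0500 m/s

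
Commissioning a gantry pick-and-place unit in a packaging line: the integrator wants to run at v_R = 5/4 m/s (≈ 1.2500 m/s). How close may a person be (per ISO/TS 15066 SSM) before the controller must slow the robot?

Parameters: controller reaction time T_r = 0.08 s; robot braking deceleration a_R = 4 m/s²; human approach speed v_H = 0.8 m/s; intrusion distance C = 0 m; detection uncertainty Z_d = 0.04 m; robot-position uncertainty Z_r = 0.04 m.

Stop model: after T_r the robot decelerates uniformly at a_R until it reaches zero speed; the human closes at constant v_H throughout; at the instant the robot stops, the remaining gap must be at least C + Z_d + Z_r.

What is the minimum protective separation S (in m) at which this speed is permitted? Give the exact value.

S_min = 11029/16000 m = 0.6893 m

braking lasts T_s = (5/4)/4 = 0.3125 s
robot covers v_R·T_r = 1.2500·0.0800 = 0.1000 m before braking
robot covers 1.2500·0.3125 − ½·4.0000·0.3125² = 0.1953 m while stopping
human over T_r+T_s: 0.8000·(0.0800+0.3125) = 0.3140 m
margins: 0.0000+0.0400+0.0400 = 0.0800 m
S_min ≈ 0.1000+0.1953+0.3140+0.0800  ⇒  S_min = 11029/16000 m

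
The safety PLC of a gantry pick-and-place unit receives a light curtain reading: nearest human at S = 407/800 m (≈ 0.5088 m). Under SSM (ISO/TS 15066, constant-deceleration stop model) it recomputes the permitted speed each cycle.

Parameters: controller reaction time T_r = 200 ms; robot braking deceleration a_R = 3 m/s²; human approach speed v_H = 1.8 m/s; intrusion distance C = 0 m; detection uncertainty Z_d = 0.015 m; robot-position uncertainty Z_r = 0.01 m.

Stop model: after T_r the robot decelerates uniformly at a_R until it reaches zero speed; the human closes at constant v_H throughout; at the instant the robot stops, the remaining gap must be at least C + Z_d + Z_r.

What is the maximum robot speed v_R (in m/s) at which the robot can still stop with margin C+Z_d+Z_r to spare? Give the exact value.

v_R_max = 3/20 m/s = 0.1500 m/s

collect terms ⇒ (1/6)·v_R² + (4/5)·v_R + (-99/800) = 0
  disc = (4/5)² − 4·(1/6)·(-99/800) = 289/400 ; √disc = 17/20
  v_R = (−(4/5) + 17/20) / (2·(1/6)) = 3/20 m/s
check:
T_s = v_R/a_R = (3/20)/3 = 0.0500 s
robot covers v_R·T_r = 0.1500·0.2000 = 0.0300 m before braking
robot covers 0.1500·0.0500 − ½·3.0000·0.0500² = 0.0037 m while stopping
person approaches 1.8000·(0.2000+0.0500) = 0.4500 m
residual clearance needed = 0.0000+0.0150+0.0100 = 0.0250 m
sum ≈ 0.0300+0.0037+0.4500+0.0250 ≈ 0.5088 m = S ✓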